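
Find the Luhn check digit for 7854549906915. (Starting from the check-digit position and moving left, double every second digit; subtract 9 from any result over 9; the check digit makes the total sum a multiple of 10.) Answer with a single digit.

Partial digits right→left: 5 1 9 6 0 9 9 4 5 4 5 8 7
Double every second digit counting from the check-digit position (so the 1st, 3rd, 5th, ... of the partial from the right).
  doubled (with −9 where >9): 1 9 0 9 1 1 5 → sum 26
  kept as-is: 1 6 9 4 4 8 → sum 32
Total = 26 + 32 = 58.
Check digit = (10 − (58 mod 10)) mod 10 = 2.

2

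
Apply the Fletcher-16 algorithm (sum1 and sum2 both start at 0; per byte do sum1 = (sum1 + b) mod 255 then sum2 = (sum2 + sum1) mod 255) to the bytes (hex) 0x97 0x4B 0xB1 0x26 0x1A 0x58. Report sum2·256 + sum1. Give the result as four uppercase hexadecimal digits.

Running sums (mod 255):
  after byte 0 (0x97): sum1=151, sum2=151
  after byte 1 (0x4B): sum1=226, sum2=122
  after byte 2 (0xB1): sum1=148, sum2=15
  after byte 3 (0x26): sum1=186, sum2=201
  after byte 4 (0x1A): sum1=212, sum2=158
  after byte 5 (0x58): sum1=45, sum2=203
Checksum = sum2·256 + sum1 = 203·256 + 45 = 52013 = 0xCB2D.

CB2D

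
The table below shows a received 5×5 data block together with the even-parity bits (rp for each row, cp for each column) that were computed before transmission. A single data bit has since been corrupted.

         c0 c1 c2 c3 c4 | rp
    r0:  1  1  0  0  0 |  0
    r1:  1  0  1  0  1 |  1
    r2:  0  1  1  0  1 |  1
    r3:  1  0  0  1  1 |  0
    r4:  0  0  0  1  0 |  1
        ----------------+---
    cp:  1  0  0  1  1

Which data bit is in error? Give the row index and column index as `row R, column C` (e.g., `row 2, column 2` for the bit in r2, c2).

row 3, column 3

Recompute each row's even parity and compare to rp:
  r0: data parity 0, sent rp 0 → ok
  r1: data parity 1, sent rp 1 → ok
  r2: data parity 1, sent rp 1 → ok
  r3: data parity 1, sent rp 0 → mismatch
  r4: data parity 1, sent rp 1 → ok
Recompute each column's even parity and compare to cp:
  c0: data parity 1, sent cp 1 → ok
  c1: data parity 0, sent cp 0 → ok
  c2: data parity 0, sent cp 0 → ok
  c3: data parity 0, sent cp 1 → mismatch
  c4: data parity 1, sent cp 1 → ok
Exactly one row (r3) and one column (c3) fail → the flipped bit is at their intersection.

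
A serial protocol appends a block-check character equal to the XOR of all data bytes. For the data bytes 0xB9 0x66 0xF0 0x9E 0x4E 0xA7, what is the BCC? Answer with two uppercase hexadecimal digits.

58

XOR the bytes together:
  start with 0xB9
  0xB9 ⊕ 0x66 = 0xDF
  0xDF ⊕ 0xF0 = 0x2F
  0x2F ⊕ 0x9E = 0xB1
  0xB1 ⊕ 0x4E = 0xFF
  0xFF ⊕ 0xA7 = 0x58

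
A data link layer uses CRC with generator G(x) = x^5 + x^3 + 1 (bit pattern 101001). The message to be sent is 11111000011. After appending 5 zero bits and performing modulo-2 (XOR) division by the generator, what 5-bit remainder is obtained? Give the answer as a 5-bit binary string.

Append 5 zeros: 1111100001100000. Divide by 101001 (XOR where the leading bit is 1):
  pos 0: 111110 XOR 101001 = 010111
  pos 1: 101110 XOR 101001 = 000111
  pos 4: 111001 XOR 101001 = 010000
  pos 5: 100001 XOR 101001 = 001000
  pos 7: 100000 XOR 101001 = 001001
  pos 9: 100100 XOR 101001 = 001101
Remainder (last 5 bits) = 11010. This is the CRC / FCS.

11010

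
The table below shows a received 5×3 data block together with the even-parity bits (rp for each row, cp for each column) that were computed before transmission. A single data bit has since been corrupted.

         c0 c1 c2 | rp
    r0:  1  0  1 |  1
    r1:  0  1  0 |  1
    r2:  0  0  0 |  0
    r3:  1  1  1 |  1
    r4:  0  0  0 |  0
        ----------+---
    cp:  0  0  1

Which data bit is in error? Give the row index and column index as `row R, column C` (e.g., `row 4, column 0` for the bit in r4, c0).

Recompute each row's even parity and compare to rp:
  r0: data parity 0, sent rp 1 → mismatch
  r1: data parity 1, sent rp 1 → ok
  r2: data parity 0, sent rp 0 → ok
  r3: data parity 1, sent rp 1 → ok
  r4: data parity 0, sent rp 0 → ok
Recompute each column's even parity and compare to cp:
  c0: data parity 0, sent cp 0 → ok
  c1: data parity 0, sent cp 0 → ok
  c2: data parity 0, sent cp 1 → mismatch
Exactly one row (r0) and one column (c2) fail → the flipped bit is at their intersection.

row 0, column 2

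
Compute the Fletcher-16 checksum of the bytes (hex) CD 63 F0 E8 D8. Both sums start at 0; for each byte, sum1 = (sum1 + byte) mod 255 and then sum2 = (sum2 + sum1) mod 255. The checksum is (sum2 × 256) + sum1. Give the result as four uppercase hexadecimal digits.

Running sums (mod 255):
  after byte 0 (CD): sum1=205, sum2=205
  after byte 1 (63): sum1=49, sum2=254
  after byte 2 (F0): sum1=34, sum2=33
  after byte 3 (E8): sum1=11, sum2=44
  after byte 4 (D8): sum1=227, sum2=16
Checksum = sum2·256 + sum1 = 16·256 + 227 = 4323 = 0x10E3.

10E3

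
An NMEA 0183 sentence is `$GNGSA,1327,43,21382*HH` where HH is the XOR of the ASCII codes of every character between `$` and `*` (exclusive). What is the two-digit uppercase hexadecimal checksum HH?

4A

XOR the ASCII codes of the payload characters:
  'G' = 0x47 → acc = 0x47
  'N' = 0x4E → acc = 0x09
  'G' = 0x47 → acc = 0x4E
  'S' = 0x53 → acc = 0x1D
  'A' = 0x41 → acc = 0x5C
  ',' = 0x2C → acc = 0x70
  '1' = 0x31 → acc = 0x41
  '3' = 0x33 → acc = 0x72
  '2' = 0x32 → acc = 0x40
  '7' = 0x37 → acc = 0x77
  ',' = 0x2C → acc = 0x5B
  '4' = 0x34 → acc = 0x6F
  '3' = 0x33 → acc = 0x5C
  ',' = 0x2C → acc = 0x70
  '2' = 0x32 → acc = 0x42
  '1' = 0x31 → acc = 0x73
  '3' = 0x33 → acc = 0x40
  '8' = 0x38 → acc = 0x78
  '2' = 0x32 → acc = 0x4A
Checksum = 0x4A.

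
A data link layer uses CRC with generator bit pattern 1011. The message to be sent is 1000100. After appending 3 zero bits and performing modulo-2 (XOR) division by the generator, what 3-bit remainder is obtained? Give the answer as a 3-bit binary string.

Append 3 zeros: 1000100000. Divide by 1011 (XOR where the leading bit is 1):
  pos 0: 1000 XOR 1011 = 0011
  pos 2: 1110 XOR 1011 = 0101
  pos 3: 1010 XOR 1011 = 0001
  pos 6: 1000 XOR 1011 = 0011
Remainder (last 3 bits) = 011. This is the CRC / FCS.

011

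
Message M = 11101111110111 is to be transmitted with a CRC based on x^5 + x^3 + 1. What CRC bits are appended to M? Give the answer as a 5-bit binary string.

Append 5 zeros: 1110111111011100000. Divide by 101001 (XOR where the leading bit is 1):
  pos 0: 111011 XOR 101001 = 010010
  pos 1: 100101 XOR 101001 = 001100
  pos 3: 110011 XOR 101001 = 011010
  pos 4: 110101 XOR 101001 = 011100
  pos 5: 111000 XOR 101001 = 010001
  pos 6: 100011 XOR 101001 = 001010
  pos 8: 101011 XOR 101001 = 000010
  pos 12: 100000 XOR 101001 = 001001
Remainder (last 5 bits) = 10010. This is the CRC / FCS.

10010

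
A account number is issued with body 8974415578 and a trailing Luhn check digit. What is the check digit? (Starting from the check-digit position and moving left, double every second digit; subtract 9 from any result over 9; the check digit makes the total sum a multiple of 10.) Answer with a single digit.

2

Partial digits right→left: 8 7 5 5 1 4 4 7 9 8
Double every second digit counting from the check-digit position (so the 1st, 3rd, 5th, ... of the partial from the right).
  doubled (with −9 where >9): 7 1 2 8 9 → sum 27
  kept as-is: 7 5 4 7 8 → sum 31
Total = 27 + 31 = 58.
Check digit = (10 − (58 mod 10)) mod 10 = 2.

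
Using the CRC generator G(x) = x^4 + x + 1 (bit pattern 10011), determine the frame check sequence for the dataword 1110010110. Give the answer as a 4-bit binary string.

Append 4 zeros: 11100101100000. Divide by 10011 (XOR where the leading bit is 1):
  pos 0: 11100 XOR 10011 = 01111
  pos 1: 11111 XOR 10011 = 01100
  pos 2: 11000 XOR 10011 = 01011
  pos 3: 10111 XOR 10011 = 00100
  pos 5: 10010 XOR 10011 = 00001
  pos 9: 10000 XOR 10011 = 00011
Remainder (last 4 bits) = 0011. This is the CRC / FCS.

0011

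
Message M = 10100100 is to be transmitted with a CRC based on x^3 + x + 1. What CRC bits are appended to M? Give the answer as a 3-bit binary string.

110

Append 3 zeros: 10100100000. Divide by 1011 (XOR where the leading bit is 1):
  pos 0: 1010 XOR 1011 = 0001
  pos 3: 1010 XOR 1011 = 0001
  pos 6: 1000 XOR 1011 = 0011
Remainder (last 3 bits) = 110. This is the CRC / FCS.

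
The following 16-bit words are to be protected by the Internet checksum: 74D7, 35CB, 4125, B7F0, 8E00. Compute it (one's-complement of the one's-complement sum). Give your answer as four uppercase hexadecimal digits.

CE46

One's-complement addition (fold any carry out of bit 15 back into bit 0):
  0x74D7 + 0x35CB = 0x0AAA2
  0xAAA2 + 0x4125 = 0x0EBC7
  0xEBC7 + 0xB7F0 = 0x1A3B7 → wrap carry → 0xA3B8
  0xA3B8 + 0x8E00 = 0x131B8 → wrap carry → 0x31B9
One's-complement sum = 0x31B9.
Checksum = ~0x31B9 & 0xFFFF = 0xCE46.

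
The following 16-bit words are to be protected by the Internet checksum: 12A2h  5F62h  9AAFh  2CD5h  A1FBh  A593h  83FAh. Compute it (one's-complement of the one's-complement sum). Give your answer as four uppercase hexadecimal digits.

FAEC

One's-complement addition (fold any carry out of bit 15 back into bit 0):
  0x12A2 + 0x5F62 = 0x07204
  0x7204 + 0x9AAF = 0x10CB3 → wrap carry → 0x0CB4
  0x0CB4 + 0x2CD5 = 0x03989
  0x3989 + 0xA1FB = 0x0DB84
  0xDB84 + 0xA593 = 0x18117 → wrap carry → 0x8118
  0x8118 + 0x83FA = 0x10512 → wrap carry → 0x0513
One's-complement sum = 0x0513.
Checksum = ~0x0513 & 0xFFFF = 0xFAEC.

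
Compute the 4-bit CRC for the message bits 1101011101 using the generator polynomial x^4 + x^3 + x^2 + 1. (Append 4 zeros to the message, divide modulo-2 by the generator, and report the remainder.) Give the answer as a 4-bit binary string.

0001

Append 4 zeros: 11010111010000. Divide by 11101 (XOR where the leading bit is 1):
  pos 0: 11010 XOR 11101 = 00111
  pos 2: 11111 XOR 11101 = 00010
  pos 5: 10101 XOR 11101 = 01000
  pos 6: 10000 XOR 11101 = 01101
  pos 7: 11010 XOR 11101 = 00111
  pos 9: 11100 XOR 11101 = 00001
Remainder (last 4 bits) = 0001. This is the CRC / FCS.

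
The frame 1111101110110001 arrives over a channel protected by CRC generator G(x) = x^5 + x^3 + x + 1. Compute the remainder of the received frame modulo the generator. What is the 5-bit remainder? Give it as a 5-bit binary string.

Modulo-2 division of 1111101110110001 by 101011:
  pos 0: 111110 XOR 101011 = 010101
  pos 1: 101011 XOR 101011 = 000000
  pos 7: 110110 XOR 101011 = 011101
  pos 8: 111010 XOR 101011 = 010001
  pos 9: 100010 XOR 101011 = 001001
Remainder = 10011 (nonzero — an error is detected).

10011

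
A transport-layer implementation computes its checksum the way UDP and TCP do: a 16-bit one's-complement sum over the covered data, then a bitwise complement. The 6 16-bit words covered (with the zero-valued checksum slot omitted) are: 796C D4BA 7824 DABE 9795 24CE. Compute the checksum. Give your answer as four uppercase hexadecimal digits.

One's-complement addition (fold any carry out of bit 15 back into bit 0):
  0x796C + 0xD4BA = 0x14E26 → wrap carry → 0x4E27
  0x4E27 + 0x7824 = 0x0C64B
  0xC64B + 0xDABE = 0x1A109 → wrap carry → 0xA10A
  0xA10A + 0x9795 = 0x1389F → wrap carry → 0x38A0
  0x38A0 + 0x24CE = 0x05D6E
One's-complement sum = 0x5D6E.
Checksum = ~0x5D6E & 0xFFFF = 0xA291.

A291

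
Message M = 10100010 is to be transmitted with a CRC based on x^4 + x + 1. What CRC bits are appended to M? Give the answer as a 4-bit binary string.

0010

Append 4 zeros: 101000100000. Divide by 10011 (XOR where the leading bit is 1):
  pos 0: 10100 XOR 10011 = 00111
  pos 2: 11101 XOR 10011 = 01110
  pos 3: 11100 XOR 10011 = 01111
  pos 4: 11110 XOR 10011 = 01101
  pos 5: 11010 XOR 10011 = 01001
  pos 6: 10010 XOR 10011 = 00001
Remainder (last 4 bits) = 0010. This is the CRC / FCS.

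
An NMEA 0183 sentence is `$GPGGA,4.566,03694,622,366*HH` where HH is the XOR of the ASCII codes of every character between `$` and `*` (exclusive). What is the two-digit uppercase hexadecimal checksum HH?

XOR the ASCII codes of the payload characters:
  'G' = 0x47 → acc = 0x47
  'P' = 0x50 → acc = 0x17
  'G' = 0x47 → acc = 0x50
  'G' = 0x47 → acc = 0x17
  'A' = 0x41 → acc = 0x56
  ',' = 0x2C → acc = 0x7A
  '4' = 0x34 → acc = 0x4E
  '.' = 0x2E → acc = 0x60
  '5' = 0x35 → acc = 0x55
  '6' = 0x36 → acc = 0x63
  '6' = 0x36 → acc = 0x55
  ',' = 0x2C → acc = 0x79
  '0' = 0x30 → acc = 0x49
  '3' = 0x33 → acc = 0x7A
  '6' = 0x36 → acc = 0x4C
  '9' = 0x39 → acc = 0x75
  '4' = 0x34 → acc = 0x41
  ',' = 0x2C → acc = 0x6D
  '6' = 0x36 → acc = 0x5B
  '2' = 0x32 → acc = 0x69
  '2' = 0x32 → acc = 0x5B
  ',' = 0x2C → acc = 0x77
  '3' = 0x33 → acc = 0x44
  '6' = 0x36 → acc = 0x72
  '6' = 0x36 → acc = 0x44
Checksum = 0x44.

44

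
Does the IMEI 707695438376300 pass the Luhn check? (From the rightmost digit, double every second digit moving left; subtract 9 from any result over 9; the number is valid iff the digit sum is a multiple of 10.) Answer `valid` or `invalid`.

From the right, keep odd positions and double even positions (subtract 9 from any doubled value over 9):
  doubled (positions 2,4,...): 0 3 6 6 1 3 0 → sum 19
  kept (positions 1,3,...): 0 3 7 8 4 9 7 7 → sum 45
Total = 64.
64 mod 10 = 4, so the number is invalid.

invalid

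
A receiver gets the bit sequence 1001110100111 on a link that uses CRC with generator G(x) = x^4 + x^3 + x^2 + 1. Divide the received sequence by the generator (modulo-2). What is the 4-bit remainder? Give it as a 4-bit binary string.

Modulo-2 division of 1001110100111 by 11101:
  pos 0: 10011 XOR 11101 = 01110
  pos 1: 11101 XOR 11101 = 00000
  pos 7: 10011 XOR 11101 = 01110
  pos 8: 11101 XOR 11101 = 00000
Remainder = 0000 (zero — the frame passes the CRC check).

0000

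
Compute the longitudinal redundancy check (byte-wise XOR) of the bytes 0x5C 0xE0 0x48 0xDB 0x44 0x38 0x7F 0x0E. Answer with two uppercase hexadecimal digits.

22

XOR the bytes together:
  start with 0x5C
  0x5C ⊕ 0xE0 = 0xBC
  0xBC ⊕ 0x48 = 0xF4
  0xF4 ⊕ 0xDB = 0x2F
  0x2F ⊕ 0x44 = 0x6B
  0x6B ⊕ 0x38 = 0x53
  0x53 ⊕ 0x7F = 0x2C
  0x2C ⊕ 0x0E = 0x22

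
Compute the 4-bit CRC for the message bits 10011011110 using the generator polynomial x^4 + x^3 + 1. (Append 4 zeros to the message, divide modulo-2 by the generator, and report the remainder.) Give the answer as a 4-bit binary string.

0110

Append 4 zeros: 100110111100000. Divide by 11001 (XOR where the leading bit is 1):
  pos 0: 10011 XOR 11001 = 01010
  pos 1: 10100 XOR 11001 = 01101
  pos 2: 11011 XOR 11001 = 00010
  pos 5: 10111 XOR 11001 = 01110
  pos 6: 11100 XOR 11001 = 00101
  pos 8: 10100 XOR 11001 = 01101
  pos 9: 11010 XOR 11001 = 00011
Remainder (last 4 bits) = 0110. This is the CRC / FCS.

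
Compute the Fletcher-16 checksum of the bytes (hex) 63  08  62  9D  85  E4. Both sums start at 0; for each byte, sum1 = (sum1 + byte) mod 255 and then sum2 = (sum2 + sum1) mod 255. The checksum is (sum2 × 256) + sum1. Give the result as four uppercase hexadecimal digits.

Running sums (mod 255):
  after byte 0 (63): sum1=99, sum2=99
  after byte 1 (08): sum1=107, sum2=206
  after byte 2 (62): sum1=205, sum2=156
  after byte 3 (9D): sum1=107, sum2=8
  after byte 4 (85): sum1=240, sum2=248
  after byte 5 (E4): sum1=213, sum2=206
Checksum = sum2·256 + sum1 = 206·256 + 213 = 52949 = 0xCED5.

CED5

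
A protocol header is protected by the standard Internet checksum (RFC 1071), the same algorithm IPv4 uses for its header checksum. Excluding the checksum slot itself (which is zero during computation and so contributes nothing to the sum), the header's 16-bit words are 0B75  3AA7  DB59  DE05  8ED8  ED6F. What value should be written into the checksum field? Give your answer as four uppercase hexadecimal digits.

One's-complement addition (fold any carry out of bit 15 back into bit 0):
  0x0B75 + 0x3AA7 = 0x0461C
  0x461C + 0xDB59 = 0x12175 → wrap carry → 0x2176
  0x2176 + 0xDE05 = 0x0FF7B
  0xFF7B + 0x8ED8 = 0x18E53 → wrap carry → 0x8E54
  0x8E54 + 0xED6F = 0x17BC3 → wrap carry → 0x7BC4
One's-complement sum = 0x7BC4.
Checksum = ~0x7BC4 & 0xFFFF = 0x843B.

843B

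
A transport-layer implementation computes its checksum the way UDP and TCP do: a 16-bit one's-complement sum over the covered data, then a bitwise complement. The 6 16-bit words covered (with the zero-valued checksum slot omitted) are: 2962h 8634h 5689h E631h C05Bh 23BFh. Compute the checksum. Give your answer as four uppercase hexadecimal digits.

2F93

One's-complement addition (fold any carry out of bit 15 back into bit 0):
  0x2962 + 0x8634 = 0x0AF96
  0xAF96 + 0x5689 = 0x1061F → wrap carry → 0x0620
  0x0620 + 0xE631 = 0x0EC51
  0xEC51 + 0xC05B = 0x1ACAC → wrap carry → 0xACAD
  0xACAD + 0x23BF = 0x0D06C
One's-complement sum = 0xD06C.
Checksum = ~0xD06C & 0xFFFF = 0x2F93.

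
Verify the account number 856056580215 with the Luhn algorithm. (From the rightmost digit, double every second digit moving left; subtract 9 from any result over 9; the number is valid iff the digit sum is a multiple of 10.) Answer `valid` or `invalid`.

valid

From the right, keep odd positions and double even positions (subtract 9 from any doubled value over 9):
  doubled (positions 2,4,...): 2 0 1 1 3 7 → sum 14
  kept (positions 1,3,...): 5 2 8 6 0 5 → sum 26
Total = 40.
40 mod 10 = 0, so the number is valid.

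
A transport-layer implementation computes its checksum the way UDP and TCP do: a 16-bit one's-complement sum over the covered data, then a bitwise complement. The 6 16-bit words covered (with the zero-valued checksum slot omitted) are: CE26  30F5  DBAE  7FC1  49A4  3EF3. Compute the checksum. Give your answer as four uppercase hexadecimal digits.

1CDC

One's-complement addition (fold any carry out of bit 15 back into bit 0):
  0xCE26 + 0x30F5 = 0x0FF1B
  0xFF1B + 0xDBAE = 0x1DAC9 → wrap carry → 0xDACA
  0xDACA + 0x7FC1 = 0x15A8B → wrap carry → 0x5A8C
  0x5A8C + 0x49A4 = 0x0A430
  0xA430 + 0x3EF3 = 0x0E323
One's-complement sum = 0xE323.
Checksum = ~0xE323 & 0xFFFF = 0x1CDC.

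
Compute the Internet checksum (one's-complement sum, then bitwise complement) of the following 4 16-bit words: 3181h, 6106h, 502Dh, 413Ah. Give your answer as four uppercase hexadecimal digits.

DC10

One's-complement addition (fold any carry out of bit 15 back into bit 0):
  0x3181 + 0x6106 = 0x09287
  0x9287 + 0x502D = 0x0E2B4
  0xE2B4 + 0x413A = 0x123EE → wrap carry → 0x23EF
One's-complement sum = 0x23EF.
Checksum = ~0x23EF & 0xFFFF = 0xDC10.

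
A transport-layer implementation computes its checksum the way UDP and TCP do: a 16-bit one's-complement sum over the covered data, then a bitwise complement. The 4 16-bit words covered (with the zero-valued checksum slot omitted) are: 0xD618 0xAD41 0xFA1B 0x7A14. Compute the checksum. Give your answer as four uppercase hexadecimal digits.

0875

One's-complement addition (fold any carry out of bit 15 back into bit 0):
  0xD618 + 0xAD41 = 0x18359 → wrap carry → 0x835A
  0x835A + 0xFA1B = 0x17D75 → wrap carry → 0x7D76
  0x7D76 + 0x7A14 = 0x0F78A
One's-complement sum = 0xF78A.
Checksum = ~0xF78A & 0xFFFF = 0x0875.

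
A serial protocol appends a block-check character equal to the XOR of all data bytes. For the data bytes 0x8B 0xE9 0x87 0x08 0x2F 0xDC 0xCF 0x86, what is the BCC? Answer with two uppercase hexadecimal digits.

57

XOR the bytes together:
  start with 0x8B
  0x8B ⊕ 0xE9 = 0x62
  0x62 ⊕ 0x87 = 0xE5
  0xE5 ⊕ 0x08 = 0xED
  0xED ⊕ 0x2F = 0xC2
  0xC2 ⊕ 0xDC = 0x1E
  0x1E ⊕ 0xCF = 0xD1
  0xD1 ⊕ 0x86 = 0x57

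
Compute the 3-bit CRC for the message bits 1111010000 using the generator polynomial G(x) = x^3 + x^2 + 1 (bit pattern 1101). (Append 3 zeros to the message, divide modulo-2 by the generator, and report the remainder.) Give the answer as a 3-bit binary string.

100

Append 3 zeros: 1111010000000. Divide by 1101 (XOR where the leading bit is 1):
  pos 0: 1111 XOR 1101 = 0010
  pos 2: 1001 XOR 1101 = 0100
  pos 3: 1000 XOR 1101 = 0101
  pos 4: 1010 XOR 1101 = 0111
  pos 5: 1110 XOR 1101 = 0011
  pos 7: 1100 XOR 1101 = 0001
Remainder (last 3 bits) = 100. This is the CRC / FCS.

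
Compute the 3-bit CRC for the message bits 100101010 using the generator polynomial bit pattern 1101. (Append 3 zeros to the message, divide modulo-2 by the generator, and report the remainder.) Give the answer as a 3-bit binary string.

100

Append 3 zeros: 100101010000. Divide by 1101 (XOR where the leading bit is 1):
  pos 0: 1001 XOR 1101 = 0100
  pos 1: 1000 XOR 1101 = 0101
  pos 2: 1011 XOR 1101 = 0110
  pos 3: 1100 XOR 1101 = 0001
  pos 6: 1100 XOR 1101 = 0001
Remainder (last 3 bits) = 100. This is the CRC / FCS.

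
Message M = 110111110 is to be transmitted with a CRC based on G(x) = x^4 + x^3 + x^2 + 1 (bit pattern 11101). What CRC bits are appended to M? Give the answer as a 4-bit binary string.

0100

Append 4 zeros: 1101111100000. Divide by 11101 (XOR where the leading bit is 1):
  pos 0: 11011 XOR 11101 = 00110
  pos 2: 11011 XOR 11101 = 00110
  pos 4: 11010 XOR 11101 = 00111
  pos 6: 11100 XOR 11101 = 00001
Remainder (last 4 bits) = 0100. This is the CRC / FCS.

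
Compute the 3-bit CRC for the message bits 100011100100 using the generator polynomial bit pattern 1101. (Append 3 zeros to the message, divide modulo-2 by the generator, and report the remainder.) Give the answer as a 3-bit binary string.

Append 3 zeros: 100011100100000. Divide by 1101 (XOR where the leading bit is 1):
  pos 0: 1000 XOR 1101 = 0101
  pos 1: 1011 XOR 1101 = 0110
  pos 2: 1101 XOR 1101 = 0000
  pos 6: 1001 XOR 1101 = 0100
  pos 7: 1000 XOR 1101 = 0101
  pos 8: 1010 XOR 1101 = 0111
  pos 9: 1110 XOR 1101 = 0011
  pos 11: 1100 XOR 1101 = 0001
Remainder (last 3 bits) = 001. This is the CRC / FCS.

001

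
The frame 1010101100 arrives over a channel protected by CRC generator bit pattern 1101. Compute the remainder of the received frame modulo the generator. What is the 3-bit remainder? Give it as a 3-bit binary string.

Modulo-2 division of 1010101100 by 1101:
  pos 0: 1010 XOR 1101 = 0111
  pos 1: 1111 XOR 1101 = 0010
  pos 3: 1001 XOR 1101 = 0100
  pos 4: 1001 XOR 1101 = 0100
  pos 5: 1000 XOR 1101 = 0101
  pos 6: 1010 XOR 1101 = 0111
Remainder = 111 (nonzero — an error is detected).

111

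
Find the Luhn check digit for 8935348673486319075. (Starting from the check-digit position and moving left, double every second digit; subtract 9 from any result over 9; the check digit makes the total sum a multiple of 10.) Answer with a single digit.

Partial digits right→left: 5 7 0 9 1 3 6 8 4 3 7 6 8 4 3 5 3 9 8
Double every second digit counting from the check-digit position (so the 1st, 3rd, 5th, ... of the partial from the right).
  doubled (with −9 where >9): 1 0 2 3 8 5 7 6 6 7 → sum 45
  kept as-is: 7 9 3 8 3 6 4 5 9 → sum 54
Total = 45 + 54 = 99.
Check digit = (10 − (99 mod 10)) mod 10 = 1.

1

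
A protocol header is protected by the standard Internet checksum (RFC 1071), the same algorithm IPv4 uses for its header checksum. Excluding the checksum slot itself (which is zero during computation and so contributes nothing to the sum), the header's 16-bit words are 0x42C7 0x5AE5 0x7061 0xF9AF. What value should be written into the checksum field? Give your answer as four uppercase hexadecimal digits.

One's-complement addition (fold any carry out of bit 15 back into bit 0):
  0x42C7 + 0x5AE5 = 0x09DAC
  0x9DAC + 0x7061 = 0x10E0D → wrap carry → 0x0E0E
  0x0E0E + 0xF9AF = 0x107BD → wrap carry → 0x07BE
One's-complement sum = 0x07BE.
Checksum = ~0x07BE & 0xFFFF = 0xF841.

F841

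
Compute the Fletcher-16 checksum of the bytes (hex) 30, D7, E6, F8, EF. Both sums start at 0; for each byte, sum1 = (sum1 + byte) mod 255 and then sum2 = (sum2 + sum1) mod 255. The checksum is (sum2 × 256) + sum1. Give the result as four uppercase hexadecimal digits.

E6D7

Running sums (mod 255):
  after byte 0 (30): sum1=48, sum2=48
  after byte 1 (D7): sum1=8, sum2=56
  after byte 2 (E6): sum1=238, sum2=39
  after byte 3 (F8): sum1=231, sum2=15
  after byte 4 (EF): sum1=215, sum2=230
Checksum = sum2·256 + sum1 = 230·256 + 215 = 59095 = 0xE6D7.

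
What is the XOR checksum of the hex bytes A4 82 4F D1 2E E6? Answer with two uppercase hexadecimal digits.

XOR the bytes together:
  start with 0xA4
  0xA4 ⊕ 0x82 = 0x26
  0x26 ⊕ 0x4F = 0x69
  0x69 ⊕ 0xD1 = 0xB8
  0xB8 ⊕ 0x2E = 0x96
  0x96 ⊕ 0xE6 = 0x70

70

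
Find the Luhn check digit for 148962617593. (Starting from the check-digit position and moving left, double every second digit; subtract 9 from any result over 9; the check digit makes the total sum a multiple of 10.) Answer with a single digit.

3

Partial digits right→left: 3 9 5 7 1 6 2 6 9 8 4 1
Double every second digit counting from the check-digit position (so the 1st, 3rd, 5th, ... of the partial from the right).
  doubled (with −9 where >9): 6 1 2 4 9 8 → sum 30
  kept as-is: 9 7 6 6 8 1 → sum 37
Total = 30 + 37 = 67.
Check digit = (10 − (67 mod 10)) mod 10 = 3.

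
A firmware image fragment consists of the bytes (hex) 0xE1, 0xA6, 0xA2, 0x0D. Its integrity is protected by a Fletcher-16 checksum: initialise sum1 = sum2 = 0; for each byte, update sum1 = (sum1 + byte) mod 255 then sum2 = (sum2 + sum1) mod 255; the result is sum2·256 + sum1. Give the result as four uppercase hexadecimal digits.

Running sums (mod 255):
  after byte 0 (0xE1): sum1=225, sum2=225
  after byte 1 (0xA6): sum1=136, sum2=106
  after byte 2 (0xA2): sum1=43, sum2=149
  after byte 3 (0x0D): sum1=56, sum2=205
Checksum = sum2·256 + sum1 = 205·256 + 56 = 52536 = 0xCD38.

CD38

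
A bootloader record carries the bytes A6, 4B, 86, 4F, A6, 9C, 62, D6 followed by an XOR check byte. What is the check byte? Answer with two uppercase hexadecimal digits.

XOR the bytes together:
  start with 0xA6
  0xA6 ⊕ 0x4B = 0xED
  0xED ⊕ 0x86 = 0x6B
  0x6B ⊕ 0x4F = 0x24
  0x24 ⊕ 0xA6 = 0x82
  0x82 ⊕ 0x9C = 0x1E
  0x1E ⊕ 0x62 = 0x7C
  0x7C ⊕ 0xD6 = 0xAA

AA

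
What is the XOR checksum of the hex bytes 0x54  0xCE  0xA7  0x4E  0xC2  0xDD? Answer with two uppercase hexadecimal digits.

XOR the bytes together:
  start with 0x54
  0x54 ⊕ 0xCE = 0x9A
  0x9A ⊕ 0xA7 = 0x3D
  0x3D ⊕ 0x4E = 0x73
  0x73 ⊕ 0xC2 = 0xB1
  0xB1 ⊕ 0xDD = 0x6C

6C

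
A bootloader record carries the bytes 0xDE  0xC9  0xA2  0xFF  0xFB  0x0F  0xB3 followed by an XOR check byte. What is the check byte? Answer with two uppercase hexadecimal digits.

XOR the bytes together:
  start with 0xDE
  0xDE ⊕ 0xC9 = 0x17
  0x17 ⊕ 0xA2 = 0xB5
  0xB5 ⊕ 0xFF = 0x4A
  0x4A ⊕ 0xFB = 0xB1
  0xB1 ⊕ 0x0F = 0xBE
  0xBE ⊕ 0xB3 = 0x0D

0D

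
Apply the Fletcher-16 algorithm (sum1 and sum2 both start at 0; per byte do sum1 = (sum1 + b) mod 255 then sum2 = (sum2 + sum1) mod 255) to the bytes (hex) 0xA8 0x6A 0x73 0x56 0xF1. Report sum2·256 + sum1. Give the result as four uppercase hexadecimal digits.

Running sums (mod 255):
  after byte 0 (0xA8): sum1=168, sum2=168
  after byte 1 (0x6A): sum1=19, sum2=187
  after byte 2 (0x73): sum1=134, sum2=66
  after byte 3 (0x56): sum1=220, sum2=31
  after byte 4 (0xF1): sum1=206, sum2=237
Checksum = sum2·256 + sum1 = 237·256 + 206 = 60878 = 0xEDCE.

EDCE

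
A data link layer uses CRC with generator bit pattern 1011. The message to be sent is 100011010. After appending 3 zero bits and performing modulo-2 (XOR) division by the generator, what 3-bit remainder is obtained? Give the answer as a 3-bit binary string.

100

Append 3 zeros: 100011010000. Divide by 1011 (XOR where the leading bit is 1):
  pos 0: 1000 XOR 1011 = 0011
  pos 2: 1111 XOR 1011 = 0100
  pos 3: 1000 XOR 1011 = 0011
  pos 5: 1110 XOR 1011 = 0101
  pos 6: 1010 XOR 1011 = 0001
Remainder (last 3 bits) = 100. This is the CRC / FCS.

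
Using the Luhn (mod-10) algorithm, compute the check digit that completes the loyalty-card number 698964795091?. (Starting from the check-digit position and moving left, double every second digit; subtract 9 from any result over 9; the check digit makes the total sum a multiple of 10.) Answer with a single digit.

2

Partial digits right→left: 1 9 0 5 9 7 4 6 9 8 9 6
Double every second digit counting from the check-digit position (so the 1st, 3rd, 5th, ... of the partial from the right).
  doubled (with −9 where >9): 2 0 9 8 9 9 → sum 37
  kept as-is: 9 5 7 6 8 6 → sum 41
Total = 37 + 41 = 78.
Check digit = (10 − (78 mod 10)) mod 10 = 2.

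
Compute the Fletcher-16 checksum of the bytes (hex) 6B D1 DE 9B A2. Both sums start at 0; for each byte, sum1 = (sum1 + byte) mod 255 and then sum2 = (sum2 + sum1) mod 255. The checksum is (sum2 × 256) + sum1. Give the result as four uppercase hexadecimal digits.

Running sums (mod 255):
  after byte 0 (6B): sum1=107, sum2=107
  after byte 1 (D1): sum1=61, sum2=168
  after byte 2 (DE): sum1=28, sum2=196
  after byte 3 (9B): sum1=183, sum2=124
  after byte 4 (A2): sum1=90, sum2=214
Checksum = sum2·256 + sum1 = 214·256 + 90 = 54874 = 0xD65A.

D65A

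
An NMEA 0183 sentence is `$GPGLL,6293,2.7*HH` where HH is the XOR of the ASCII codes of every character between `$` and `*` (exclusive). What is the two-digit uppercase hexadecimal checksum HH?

75

XOR the ASCII codes of the payload characters:
  'G' = 0x47 → acc = 0x47
  'P' = 0x50 → acc = 0x17
  'G' = 0x47 → acc = 0x50
  'L' = 0x4C → acc = 0x1C
  'L' = 0x4C → acc = 0x50
  ',' = 0x2C → acc = 0x7C
  '6' = 0x36 → acc = 0x4A
  '2' = 0x32 → acc = 0x78
  '9' = 0x39 → acc = 0x41
  '3' = 0x33 → acc = 0x72
  ',' = 0x2C → acc = 0x5E
  '2' = 0x32 → acc = 0x6C
  '.' = 0x2E → acc = 0x42
  '7' = 0x37 → acc = 0x75
Checksum = 0x75.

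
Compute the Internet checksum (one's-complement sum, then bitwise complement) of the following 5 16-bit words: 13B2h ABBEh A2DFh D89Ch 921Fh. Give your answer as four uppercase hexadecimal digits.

32F3

One's-complement addition (fold any carry out of bit 15 back into bit 0):
  0x13B2 + 0xABBE = 0x0BF70
  0xBF70 + 0xA2DF = 0x1624F → wrap carry → 0x6250
  0x6250 + 0xD89C = 0x13AEC → wrap carry → 0x3AED
  0x3AED + 0x921F = 0x0CD0C
One's-complement sum = 0xCD0C.
Checksum = ~0xCD0C & 0xFFFF = 0x32F3.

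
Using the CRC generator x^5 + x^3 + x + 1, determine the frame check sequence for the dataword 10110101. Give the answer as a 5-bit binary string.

Append 5 zeros: 1011010100000. Divide by 101011 (XOR where the leading bit is 1):
  pos 0: 101101 XOR 101011 = 000110
  pos 3: 110010 XOR 101011 = 011001
  pos 4: 110010 XOR 101011 = 011001
  pos 5: 110010 XOR 101011 = 011001
  pos 6: 110010 XOR 101011 = 011001
  pos 7: 110010 XOR 101011 = 011001
Remainder (last 5 bits) = 11001. This is the CRC / FCS.

11001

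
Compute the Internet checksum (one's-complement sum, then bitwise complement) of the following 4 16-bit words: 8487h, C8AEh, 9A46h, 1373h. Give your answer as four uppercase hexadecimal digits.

0510

One's-complement addition (fold any carry out of bit 15 back into bit 0):
  0x8487 + 0xC8AE = 0x14D35 → wrap carry → 0x4D36
  0x4D36 + 0x9A46 = 0x0E77C
  0xE77C + 0x1373 = 0x0FAEF
One's-complement sum = 0xFAEF.
Checksum = ~0xFAEF & 0xFFFF = 0x0510.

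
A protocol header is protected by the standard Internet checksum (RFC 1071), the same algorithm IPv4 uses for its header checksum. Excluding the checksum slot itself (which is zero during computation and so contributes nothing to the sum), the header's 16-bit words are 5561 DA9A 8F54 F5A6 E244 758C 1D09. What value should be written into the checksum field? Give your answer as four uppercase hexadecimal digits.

D62D

One's-complement addition (fold any carry out of bit 15 back into bit 0):
  0x5561 + 0xDA9A = 0x12FFB → wrap carry → 0x2FFC
  0x2FFC + 0x8F54 = 0x0BF50
  0xBF50 + 0xF5A6 = 0x1B4F6 → wrap carry → 0xB4F7
  0xB4F7 + 0xE244 = 0x1973B → wrap carry → 0x973C
  0x973C + 0x758C = 0x10CC8 → wrap carry → 0x0CC9
  0x0CC9 + 0x1D09 = 0x029D2
One's-complement sum = 0x29D2.
Checksum = ~0x29D2 & 0xFFFF = 0xD62D.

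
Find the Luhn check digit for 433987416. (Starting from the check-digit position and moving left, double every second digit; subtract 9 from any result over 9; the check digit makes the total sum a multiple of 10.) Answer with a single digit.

Partial digits right→left: 6 1 4 7 8 9 3 3 4
Double every second digit counting from the check-digit position (so the 1st, 3rd, 5th, ... of the partial from the right).
  doubled (with −9 where >9): 3 8 7 6 8 → sum 32
  kept as-is: 1 7 9 3 → sum 20
Total = 32 + 20 = 52.
Check digit = (10 − (52 mod 10)) mod 10 = 8.

8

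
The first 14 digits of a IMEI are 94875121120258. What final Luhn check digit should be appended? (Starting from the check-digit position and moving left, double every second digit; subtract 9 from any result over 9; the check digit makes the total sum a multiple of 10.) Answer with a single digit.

8

Partial digits right→left: 8 5 2 0 2 1 1 2 1 5 7 8 4 9
Double every second digit counting from the check-digit position (so the 1st, 3rd, 5th, ... of the partial from the right).
  doubled (with −9 where >9): 7 4 4 2 2 5 8 → sum 32
  kept as-is: 5 0 1 2 5 8 9 → sum 30
Total = 32 + 30 = 62.
Check digit = (10 − (62 mod 10)) mod 10 = 8.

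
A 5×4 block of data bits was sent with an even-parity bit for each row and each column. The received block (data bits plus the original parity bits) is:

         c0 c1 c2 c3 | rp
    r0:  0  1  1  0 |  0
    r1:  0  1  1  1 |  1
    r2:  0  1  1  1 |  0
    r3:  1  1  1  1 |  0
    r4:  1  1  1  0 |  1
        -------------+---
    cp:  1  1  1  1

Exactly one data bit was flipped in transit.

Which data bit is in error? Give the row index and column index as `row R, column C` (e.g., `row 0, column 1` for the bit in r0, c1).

Recompute each row's even parity and compare to rp:
  r0: data parity 0, sent rp 0 → ok
  r1: data parity 1, sent rp 1 → ok
  r2: data parity 1, sent rp 0 → mismatch
  r3: data parity 0, sent rp 0 → ok
  r4: data parity 1, sent rp 1 → ok
Recompute each column's even parity and compare to cp:
  c0: data parity 0, sent cp 1 → mismatch
  c1: data parity 1, sent cp 1 → ok
  c2: data parity 1, sent cp 1 → ok
  c3: data parity 1, sent cp 1 → ok
Exactly one row (r2) and one column (c0) fail → the flipped bit is at their intersection.

row 2, column 0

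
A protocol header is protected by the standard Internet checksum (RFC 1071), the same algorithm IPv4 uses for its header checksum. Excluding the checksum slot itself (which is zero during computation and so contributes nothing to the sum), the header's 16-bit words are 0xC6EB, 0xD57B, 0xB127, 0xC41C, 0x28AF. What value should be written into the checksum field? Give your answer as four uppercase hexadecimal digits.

C5A4

One's-complement addition (fold any carry out of bit 15 back into bit 0):
  0xC6EB + 0xD57B = 0x19C66 → wrap carry → 0x9C67
  0x9C67 + 0xB127 = 0x14D8E → wrap carry → 0x4D8F
  0x4D8F + 0xC41C = 0x111AB → wrap carry → 0x11AC
  0x11AC + 0x28AF = 0x03A5B
One's-complement sum = 0x3A5B.
Checksum = ~0x3A5B & 0xFFFF = 0xC5A4.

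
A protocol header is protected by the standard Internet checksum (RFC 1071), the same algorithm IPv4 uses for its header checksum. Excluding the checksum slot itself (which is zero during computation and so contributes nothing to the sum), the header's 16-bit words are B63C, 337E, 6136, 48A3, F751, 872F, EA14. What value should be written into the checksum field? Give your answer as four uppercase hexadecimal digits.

One's-complement addition (fold any carry out of bit 15 back into bit 0):
  0xB63C + 0x337E = 0x0E9BA
  0xE9BA + 0x6136 = 0x14AF0 → wrap carry → 0x4AF1
  0x4AF1 + 0x48A3 = 0x09394
  0x9394 + 0xF751 = 0x18AE5 → wrap carry → 0x8AE6
  0x8AE6 + 0x872F = 0x11215 → wrap carry → 0x1216
  0x1216 + 0xEA14 = 0x0FC2A
One's-complement sum = 0xFC2A.
Checksum = ~0xFC2A & 0xFFFF = 0x03D5.

03D5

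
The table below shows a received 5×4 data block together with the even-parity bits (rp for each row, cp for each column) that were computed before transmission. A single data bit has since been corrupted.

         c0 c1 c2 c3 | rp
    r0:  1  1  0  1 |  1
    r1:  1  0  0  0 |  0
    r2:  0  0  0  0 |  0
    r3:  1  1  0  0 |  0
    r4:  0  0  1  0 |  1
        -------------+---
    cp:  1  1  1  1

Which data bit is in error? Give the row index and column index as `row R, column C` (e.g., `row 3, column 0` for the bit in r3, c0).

Recompute each row's even parity and compare to rp:
  r0: data parity 1, sent rp 1 → ok
  r1: data parity 1, sent rp 0 → mismatch
  r2: data parity 0, sent rp 0 → ok
  r3: data parity 0, sent rp 0 → ok
  r4: data parity 1, sent rp 1 → ok
Recompute each column's even parity and compare to cp:
  c0: data parity 1, sent cp 1 → ok
  c1: data parity 0, sent cp 1 → mismatch
  c2: data parity 1, sent cp 1 → ok
  c3: data parity 1, sent cp 1 → ok
Exactly one row (r1) and one column (c1) fail → the flipped bit is at their intersection.

row 1, column 1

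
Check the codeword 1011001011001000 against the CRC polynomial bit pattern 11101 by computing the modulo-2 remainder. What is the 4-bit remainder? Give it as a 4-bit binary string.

1000

Modulo-2 division of 1011001011001000 by 11101:
  pos 0: 10110 XOR 11101 = 01011
  pos 1: 10110 XOR 11101 = 01011
  pos 2: 10111 XOR 11101 = 01010
  pos 3: 10100 XOR 11101 = 01001
  pos 4: 10011 XOR 11101 = 01110
  pos 5: 11101 XOR 11101 = 00000
Remainder = 1000 (nonzero — an error is detected).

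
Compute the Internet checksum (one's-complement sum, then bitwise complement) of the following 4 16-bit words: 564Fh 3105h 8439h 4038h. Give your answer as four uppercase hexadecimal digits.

One's-complement addition (fold any carry out of bit 15 back into bit 0):
  0x564F + 0x3105 = 0x08754
  0x8754 + 0x8439 = 0x10B8D → wrap carry → 0x0B8E
  0x0B8E + 0x4038 = 0x04BC6
One's-complement sum = 0x4BC6.
Checksum = ~0x4BC6 & 0xFFFF = 0xB439.

B439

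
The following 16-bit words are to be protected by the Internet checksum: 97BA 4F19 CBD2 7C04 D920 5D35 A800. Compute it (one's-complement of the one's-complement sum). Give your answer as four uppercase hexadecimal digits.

One's-complement addition (fold any carry out of bit 15 back into bit 0):
  0x97BA + 0x4F19 = 0x0E6D3
  0xE6D3 + 0xCBD2 = 0x1B2A5 → wrap carry → 0xB2A6
  0xB2A6 + 0x7C04 = 0x12EAA → wrap carry → 0x2EAB
  0x2EAB + 0xD920 = 0x107CB → wrap carry → 0x07CC
  0x07CC + 0x5D35 = 0x06501
  0x6501 + 0xA800 = 0x10D01 → wrap carry → 0x0D02
One's-complement sum = 0x0D02.
Checksum = ~0x0D02 & 0xFFFF = 0xF2FD.

F2FD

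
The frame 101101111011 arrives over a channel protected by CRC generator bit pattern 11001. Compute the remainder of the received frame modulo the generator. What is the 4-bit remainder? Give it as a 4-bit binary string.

Modulo-2 division of 101101111011 by 11001:
  pos 0: 10110 XOR 11001 = 01111
  pos 1: 11111 XOR 11001 = 00110
  pos 3: 11011 XOR 11001 = 00010
  pos 6: 10101 XOR 11001 = 01100
  pos 7: 11001 XOR 11001 = 00000
Remainder = 0000 (zero — the frame passes the CRC check).

0000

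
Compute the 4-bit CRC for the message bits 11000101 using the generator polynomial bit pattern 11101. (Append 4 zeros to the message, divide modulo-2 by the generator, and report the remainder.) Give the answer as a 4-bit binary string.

0110

Append 4 zeros: 110001010000. Divide by 11101 (XOR where the leading bit is 1):
  pos 0: 11000 XOR 11101 = 00101
  pos 2: 10110 XOR 11101 = 01011
  pos 3: 10111 XOR 11101 = 01010
  pos 4: 10100 XOR 11101 = 01001
  pos 5: 10010 XOR 11101 = 01111
  pos 6: 11110 XOR 11101 = 00011
Remainder (last 4 bits) = 0110. This is the CRC / FCS.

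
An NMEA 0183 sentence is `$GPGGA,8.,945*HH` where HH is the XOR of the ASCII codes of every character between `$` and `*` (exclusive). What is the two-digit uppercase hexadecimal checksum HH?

78

XOR the ASCII codes of the payload characters:
  'G' = 0x47 → acc = 0x47
  'P' = 0x50 → acc = 0x17
  'G' = 0x47 → acc = 0x50
  'G' = 0x47 → acc = 0x17
  'A' = 0x41 → acc = 0x56
  ',' = 0x2C → acc = 0x7A
  '8' = 0x38 → acc = 0x42
  '.' = 0x2E → acc = 0x6C
  ',' = 0x2C → acc = 0x40
  '9' = 0x39 → acc = 0x79
  '4' = 0x34 → acc = 0x4D
  '5' = 0x35 → acc = 0x78
Checksum = 0x78.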